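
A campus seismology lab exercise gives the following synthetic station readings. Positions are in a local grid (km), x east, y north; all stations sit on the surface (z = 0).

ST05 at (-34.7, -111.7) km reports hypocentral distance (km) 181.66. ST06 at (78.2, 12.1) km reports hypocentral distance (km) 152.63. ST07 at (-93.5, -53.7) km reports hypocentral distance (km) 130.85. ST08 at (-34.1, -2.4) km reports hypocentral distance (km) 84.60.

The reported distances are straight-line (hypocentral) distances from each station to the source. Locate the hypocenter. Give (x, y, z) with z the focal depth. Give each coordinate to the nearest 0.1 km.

Each station gives a sphere (x−x_i)² + (y−y_i)² + z² = d_i² (stations at z=0).
Subtracting the ST05 sphere from ST06 and ST07: z² cancels, leaving linear equations in x and y:
225.8 x + 247.6 y = 2285.11
-117.6 x + 116.0 y = 13823.59
Solving: x ≈ -57.089, y ≈ 61.292 km (keep extra digits for the depth step; rounded: -57.1, 61.3).
Then from the ST05 sphere: z² = 181.66² − (x + 34.7)² − (y + 111.7)² with x = -57.089, y = 61.292, so z ≈ 50.723 ≈ 50.7 km.

x ≈ -57.1 km, y ≈ 61.3 km, depth ≈ 50.7 km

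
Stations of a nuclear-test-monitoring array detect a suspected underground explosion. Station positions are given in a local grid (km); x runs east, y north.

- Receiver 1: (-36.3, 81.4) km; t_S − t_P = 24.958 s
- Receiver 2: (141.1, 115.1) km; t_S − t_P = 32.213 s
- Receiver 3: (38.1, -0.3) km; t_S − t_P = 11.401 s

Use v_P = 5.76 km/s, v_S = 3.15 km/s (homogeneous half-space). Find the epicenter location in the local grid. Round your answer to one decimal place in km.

29.6 km east, -79.1 km north

Distance from S−P lag: d = Δt · v_P v_S / (v_P − v_S) = Δt · (5.76·3.15)/(5.76−3.15) ≈ 6.9517·Δt.
So d_Receiver 1 = 173.50, d_Receiver 2 = 223.94, d_Receiver 3 = 79.26 km.
Circle about each station: (x + 36.3)² + (y − 81.4)² = 173.50²; (x − 141.1)² + (y − 115.1)² = 223.94²; (x − 38.1)² + (y + 0.3)² = 79.26².
Subtracting the Receiver 1 equation from the Receiver 2 and Receiver 3 equations removes the quadratic terms:
354.8 x + 67.4 y = 5166.70
148.8 x − 163.4 y = 17328.15
Solving the 2×2 system: x ≈ 29.6, y ≈ -79.1 km.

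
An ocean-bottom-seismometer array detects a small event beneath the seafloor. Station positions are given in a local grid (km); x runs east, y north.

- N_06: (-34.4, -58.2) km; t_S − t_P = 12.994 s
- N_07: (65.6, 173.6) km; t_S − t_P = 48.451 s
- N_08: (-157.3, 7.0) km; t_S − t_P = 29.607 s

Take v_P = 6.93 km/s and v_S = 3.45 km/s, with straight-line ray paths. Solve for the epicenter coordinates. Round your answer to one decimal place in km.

(-24.3, -146.9)

Distance from S−P lag: d = Δt · v_P v_S / (v_P − v_S) = Δt · (6.93·3.45)/(6.93−3.45) ≈ 6.8703·Δt.
So d_N_06 = 89.27, d_N_07 = 332.87, d_N_08 = 203.41 km.
Circle about each station: (x + 34.4)² + (y + 58.2)² = 89.27²; (x − 65.6)² + (y − 173.6)² = 332.87²; (x + 157.3)² + (y − 7.0)² = 203.41².
Subtracting the N_06 equation from the N_07 and N_08 equations removes the quadratic terms:
200.0 x + 463.6 y = -72963.58
-245.8 x + 130.4 y = -13184.81
Solving the 2×2 system: x ≈ -24.3, y ≈ -146.9 km.
Check against N_06 (with the unrounded x, y): √((x + 34.4)²+(y + 58.2)²) = 89.28 ≈ 89.27 km. ✓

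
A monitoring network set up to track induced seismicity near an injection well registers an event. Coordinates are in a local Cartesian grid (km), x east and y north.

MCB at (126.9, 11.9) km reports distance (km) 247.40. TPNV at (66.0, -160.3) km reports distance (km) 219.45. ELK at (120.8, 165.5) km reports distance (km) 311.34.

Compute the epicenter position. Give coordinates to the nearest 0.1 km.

Circle about each station: (x − 126.9)² + (y − 11.9)² = 247.40²; (x − 66.0)² + (y + 160.3)² = 219.45²; (x − 120.8)² + (y − 165.5)² = 311.34².
Subtracting pairs of circle equations eliminates x²+y² and gives linear equations (the radical axes):
-121.8 x − 344.4 y = 26855.33
-12.2 x + 307.2 y = -9988.17
Solving the 2×2 system: x ≈ -115.6, y ≈ -37.1 km.

(-115.6, -37.1)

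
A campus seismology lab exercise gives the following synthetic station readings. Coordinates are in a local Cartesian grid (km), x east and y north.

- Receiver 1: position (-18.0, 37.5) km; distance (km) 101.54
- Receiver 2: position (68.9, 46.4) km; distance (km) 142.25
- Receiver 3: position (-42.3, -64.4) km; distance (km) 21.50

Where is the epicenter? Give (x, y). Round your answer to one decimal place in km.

(-20.8, -64.0)

Circle about each station: (x + 18.0)² + (y − 37.5)² = 101.54²; (x − 68.9)² + (y − 46.4)² = 142.25²; (x + 42.3)² + (y + 64.4)² = 21.50².
Subtracting pairs of circle equations eliminates x²+y² and gives linear equations (the radical axes):
173.8 x + 17.8 y = -4754.77
-48.6 x − 203.8 y = 14054.52
Solving the 2×2 system: x ≈ -20.8, y ≈ -64.0 km.
Check against Receiver 1 (with the unrounded x, y): √((x + 18.0)²+(y − 37.5)²) = 101.54 ≈ 101.54 km. ✓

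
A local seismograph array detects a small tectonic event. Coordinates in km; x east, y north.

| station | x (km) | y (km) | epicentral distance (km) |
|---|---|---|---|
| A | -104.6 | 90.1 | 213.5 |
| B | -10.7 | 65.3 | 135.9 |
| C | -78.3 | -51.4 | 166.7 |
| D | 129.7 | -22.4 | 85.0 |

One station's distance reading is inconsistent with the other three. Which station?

C

Solve using three stations at a time. Using A, B, D (subtract circle equations pairwise → linear system) gives (x, y) ≈ (51.6, -55.3).
Distances from that point to each station vs reported:
  A: calculated 213.4 vs reported 213.5 → residual 0.1 km
  B: calculated 135.7 vs reported 135.9 → residual 0.2 km
  C: calculated 130.0 vs reported 166.7 → residual 36.7 km
  D: calculated 84.8 vs reported 85.0 → residual 0.2 km
A, B, D are mutually consistent (residuals ≈ 0); C is off by 36.7 km.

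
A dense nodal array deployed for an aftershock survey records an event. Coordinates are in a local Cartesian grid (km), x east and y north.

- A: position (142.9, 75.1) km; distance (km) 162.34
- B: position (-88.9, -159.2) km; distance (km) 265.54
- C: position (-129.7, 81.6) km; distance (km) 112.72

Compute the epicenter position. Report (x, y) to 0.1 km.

Circle about each station: (x − 142.9)² + (y − 75.1)² = 162.34²; (x + 88.9)² + (y + 159.2)² = 265.54²; (x + 129.7)² + (y − 81.6)² = 112.72².
Subtracting the A equation from the B and C equations removes the quadratic terms:
-463.6 x − 468.6 y = -36969.79
-545.2 x + 13.0 y = 11068.71
Solving the 2×2 system: x ≈ -18.0, y ≈ 96.7 km.

-18.0 km east, 96.7 km north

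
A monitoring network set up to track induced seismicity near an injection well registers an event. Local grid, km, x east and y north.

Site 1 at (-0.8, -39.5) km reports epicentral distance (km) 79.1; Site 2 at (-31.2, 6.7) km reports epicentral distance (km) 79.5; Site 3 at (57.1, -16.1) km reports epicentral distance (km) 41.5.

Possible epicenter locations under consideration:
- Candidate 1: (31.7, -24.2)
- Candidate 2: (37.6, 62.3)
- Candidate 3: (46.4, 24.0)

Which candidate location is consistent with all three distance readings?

For each candidate, compare |candidate − station| to the reported distance:
Candidate 1: residuals Site 1 43.2, Site 2 9.4, Site 3 14.8 → max 43.2 km
Candidate 2: residuals Site 1 29.7, Site 2 9.0, Site 3 39.3 → max 39.3 km
Candidate 3: residuals Site 1 0.0, Site 2 0.0, Site 3 0.0 → max 0.0 km
Only Candidate 3 has all residuals ≈ 0.

Candidate 3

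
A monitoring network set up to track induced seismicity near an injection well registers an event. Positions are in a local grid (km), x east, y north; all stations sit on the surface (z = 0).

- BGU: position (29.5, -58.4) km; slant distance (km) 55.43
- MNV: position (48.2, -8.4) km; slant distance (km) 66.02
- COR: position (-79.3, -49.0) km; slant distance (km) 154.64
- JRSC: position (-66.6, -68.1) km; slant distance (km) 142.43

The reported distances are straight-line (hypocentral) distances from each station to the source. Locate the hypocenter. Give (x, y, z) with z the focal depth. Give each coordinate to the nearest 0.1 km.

Each station gives a sphere (x−x_i)² + (y−y_i)² + z² = d_i² (stations at z=0).
Subtracting the BGU sphere from MNV and COR: z² cancels, leaving linear equations in x and y:
37.4 x + 100.0 y = -3173.17
-217.6 x + 18.8 y = -16432.36
Solving: x ≈ 70.497, y ≈ -58.098 km (keep extra digits for the depth step; rounded: 70.5, -58.1).
Then from the BGU sphere: z² = 55.43² − (x − 29.5)² − (y + 58.4)² with x = 70.497, y = -58.098, so z ≈ 37.305 ≈ 37.3 km.

x ≈ 70.5 km, y ≈ -58.1 km, depth ≈ 37.3 km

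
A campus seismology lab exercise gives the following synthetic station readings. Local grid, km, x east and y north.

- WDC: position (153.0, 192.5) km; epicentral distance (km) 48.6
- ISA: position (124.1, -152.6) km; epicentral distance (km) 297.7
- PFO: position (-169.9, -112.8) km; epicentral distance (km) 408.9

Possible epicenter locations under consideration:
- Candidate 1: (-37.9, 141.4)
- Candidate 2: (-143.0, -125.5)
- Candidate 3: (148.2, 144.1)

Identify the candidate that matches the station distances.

Candidate 3

For each candidate, compare |candidate − station| to the reported distance:
Candidate 1: residuals WDC 149.0, ISA 38.0, PFO 122.5 → max 149.0 km
Candidate 2: residuals WDC 385.8, ISA 29.2, PFO 379.2 → max 385.8 km
Candidate 3: residuals WDC 0.0, ISA 0.0, PFO 0.0 → max 0.0 km
Only Candidate 3 has all residuals ≈ 0.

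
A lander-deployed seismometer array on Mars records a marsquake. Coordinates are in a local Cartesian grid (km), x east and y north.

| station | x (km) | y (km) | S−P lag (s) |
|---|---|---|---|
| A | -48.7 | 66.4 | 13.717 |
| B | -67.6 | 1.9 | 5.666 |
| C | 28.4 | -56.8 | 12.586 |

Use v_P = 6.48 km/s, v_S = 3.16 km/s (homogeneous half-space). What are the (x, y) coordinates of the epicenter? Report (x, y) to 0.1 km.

x ≈ -38.6 km, y ≈ -17.6 km

Distance from S−P lag: d = Δt · v_P v_S / (v_P − v_S) = Δt · (6.48·3.16)/(6.48−3.16) ≈ 6.1677·Δt.
So d_A = 84.60, d_B = 34.95, d_C = 77.63 km.
Circle about each station: (x + 48.7)² + (y − 66.4)² = 84.60²; (x + 67.6)² + (y − 1.9)² = 34.95²; (x − 28.4)² + (y + 56.8)² = 77.63².
Subtracting the A equation from the B and C equations removes the quadratic terms:
-37.8 x − 129.0 y = 3728.38
154.2 x − 246.4 y = -1617.11
Solving the 2×2 system: x ≈ -38.6, y ≈ -17.6 km.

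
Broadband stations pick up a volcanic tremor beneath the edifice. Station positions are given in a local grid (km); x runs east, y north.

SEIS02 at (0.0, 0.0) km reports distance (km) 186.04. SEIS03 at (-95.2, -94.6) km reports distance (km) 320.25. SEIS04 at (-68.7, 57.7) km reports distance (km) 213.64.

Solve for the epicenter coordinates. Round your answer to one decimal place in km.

Circle about each station: x² + y² = 186.04²; (x + 95.2)² + (y + 94.6)² = 320.25²; (x + 68.7)² + (y − 57.7)² = 213.64².
Subtracting the SEIS02 equation from the SEIS03 and SEIS04 equations removes the quadratic terms:
-190.4 x − 189.2 y = -49936.98
-137.4 x + 115.4 y = -2982.19
Solving the 2×2 system: x ≈ 131.9, y ≈ 131.2 km.

(131.9, 131.2)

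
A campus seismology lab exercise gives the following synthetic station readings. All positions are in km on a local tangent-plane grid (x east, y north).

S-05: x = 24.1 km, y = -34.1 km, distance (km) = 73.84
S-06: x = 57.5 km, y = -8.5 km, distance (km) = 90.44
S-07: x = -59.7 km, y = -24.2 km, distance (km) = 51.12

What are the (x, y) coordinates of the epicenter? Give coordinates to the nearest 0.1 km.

-29.3 km east, 16.9 km north

Circle about each station: (x − 24.1)² + (y + 34.1)² = 73.84²; (x − 57.5)² + (y + 8.5)² = 90.44²; (x + 59.7)² + (y + 24.2)² = 51.12².
Subtracting pairs of circle equations eliminates x²+y² and gives linear equations (the radical axes):
66.8 x + 51.2 y = -1092.17
-167.6 x + 19.8 y = 5245.20
Solving the 2×2 system: x ≈ -29.3, y ≈ 16.9 km.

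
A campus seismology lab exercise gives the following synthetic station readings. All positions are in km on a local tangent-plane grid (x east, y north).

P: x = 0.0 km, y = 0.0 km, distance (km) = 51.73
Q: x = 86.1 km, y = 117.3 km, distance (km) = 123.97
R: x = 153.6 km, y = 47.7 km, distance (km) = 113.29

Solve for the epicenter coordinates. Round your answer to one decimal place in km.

x ≈ 51.7 km, y ≈ -1.8 km

Circle about each station: x² + y² = 51.73²; (x − 86.1)² + (y − 117.3)² = 123.97²; (x − 153.6)² + (y − 47.7)² = 113.29².
Subtracting the P equation from the Q and R equations removes the quadratic terms:
172.2 x + 234.6 y = 8479.93
307.2 x + 95.4 y = 15709.62
Solving the 2×2 system: x ≈ 51.7, y ≈ -1.8 km.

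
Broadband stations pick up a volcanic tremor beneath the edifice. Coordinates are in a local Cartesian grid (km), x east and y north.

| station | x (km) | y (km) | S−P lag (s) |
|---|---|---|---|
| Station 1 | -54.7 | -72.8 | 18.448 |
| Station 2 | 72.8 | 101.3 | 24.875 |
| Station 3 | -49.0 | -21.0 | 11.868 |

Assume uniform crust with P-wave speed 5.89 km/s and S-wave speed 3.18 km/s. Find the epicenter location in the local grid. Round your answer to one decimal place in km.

(-91.1, 49.4)

Distance from S−P lag: d = Δt · v_P v_S / (v_P − v_S) = Δt · (5.89·3.18)/(5.89−3.18) ≈ 6.9115·Δt.
So d_Station 1 = 127.50, d_Station 2 = 171.92, d_Station 3 = 82.03 km.
Circle about each station: (x + 54.7)² + (y + 72.8)² = 127.50²; (x − 72.8)² + (y − 101.3)² = 171.92²; (x + 49.0)² + (y + 21.0)² = 82.03².
Subtracting the Station 1 equation from the Station 2 and Station 3 equations removes the quadratic terms:
255.0 x + 348.2 y = -6030.64
11.4 x + 103.6 y = 4077.40
Solving the 2×2 system: x ≈ -91.1, y ≈ 49.4 km.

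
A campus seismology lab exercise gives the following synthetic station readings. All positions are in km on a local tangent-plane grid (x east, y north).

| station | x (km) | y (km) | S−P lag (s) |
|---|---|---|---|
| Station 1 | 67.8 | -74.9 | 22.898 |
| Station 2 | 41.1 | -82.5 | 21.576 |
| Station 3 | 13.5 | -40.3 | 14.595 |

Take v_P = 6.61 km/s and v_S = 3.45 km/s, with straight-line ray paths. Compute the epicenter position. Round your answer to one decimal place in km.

Distance from S−P lag: d = Δt · v_P v_S / (v_P − v_S) = Δt · (6.61·3.45)/(6.61−3.45) ≈ 7.2166·Δt.
So d_Station 1 = 165.25, d_Station 2 = 155.71, d_Station 3 = 105.33 km.
Circle about each station: (x − 67.8)² + (y + 74.9)² = 165.25²; (x − 41.1)² + (y + 82.5)² = 155.71²; (x − 13.5)² + (y + 40.3)² = 105.33².
Subtracting the Station 1 equation from the Station 2 and Station 3 equations removes the quadratic terms:
-53.4 x − 15.2 y = 1350.57
-108.6 x + 69.2 y = 7812.64
Solving the 2×2 system: x ≈ -39.7, y ≈ 50.6 km.
Check against Station 1 (with the unrounded x, y): √((x − 67.8)²+(y + 74.9)²) = 165.25 ≈ 165.25 km. ✓

x ≈ -39.7 km, y ≈ 50.6 km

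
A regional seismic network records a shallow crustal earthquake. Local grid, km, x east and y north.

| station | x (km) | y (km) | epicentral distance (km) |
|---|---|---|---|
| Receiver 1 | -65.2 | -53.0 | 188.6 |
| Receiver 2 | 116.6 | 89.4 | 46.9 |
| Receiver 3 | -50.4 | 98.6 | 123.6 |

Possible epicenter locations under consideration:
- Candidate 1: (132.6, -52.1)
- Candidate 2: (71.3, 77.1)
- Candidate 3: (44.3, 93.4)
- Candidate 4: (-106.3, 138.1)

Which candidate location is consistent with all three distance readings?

For each candidate, compare |candidate − station| to the reported distance:
Candidate 1: residuals Receiver 1 9.2, Receiver 2 95.5, Receiver 3 113.5 → max 113.5 km
Candidate 2: residuals Receiver 1 0.0, Receiver 2 0.0, Receiver 3 0.0 → max 0.0 km
Candidate 3: residuals Receiver 1 5.8, Receiver 2 25.5, Receiver 3 28.8 → max 28.8 km
Candidate 4: residuals Receiver 1 6.9, Receiver 2 181.3, Receiver 3 55.2 → max 181.3 km
Only Candidate 2 has all residuals ≈ 0.

Candidate 2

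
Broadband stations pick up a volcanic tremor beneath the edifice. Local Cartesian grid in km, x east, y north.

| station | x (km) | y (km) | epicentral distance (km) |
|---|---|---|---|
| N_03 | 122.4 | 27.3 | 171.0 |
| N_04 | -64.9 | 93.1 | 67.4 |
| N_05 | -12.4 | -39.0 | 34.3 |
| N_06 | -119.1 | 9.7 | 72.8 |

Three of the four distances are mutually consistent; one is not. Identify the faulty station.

Solve using three stations at a time. Using N_03, N_04, N_06 (subtract circle equations pairwise → linear system) gives (x, y) ≈ (-48.6, 27.7).
Distances from that point to each station vs reported:
  N_03: calculated 171.0 vs reported 171.0 → residual 0.0 km
  N_04: calculated 67.4 vs reported 67.4 → residual 0.0 km
  N_05: calculated 75.9 vs reported 34.3 → residual 41.6 km
  N_06: calculated 72.8 vs reported 72.8 → residual 0.0 km
N_03, N_04, N_06 are mutually consistent (residuals ≈ 0); N_05 is off by 41.6 km.

N_05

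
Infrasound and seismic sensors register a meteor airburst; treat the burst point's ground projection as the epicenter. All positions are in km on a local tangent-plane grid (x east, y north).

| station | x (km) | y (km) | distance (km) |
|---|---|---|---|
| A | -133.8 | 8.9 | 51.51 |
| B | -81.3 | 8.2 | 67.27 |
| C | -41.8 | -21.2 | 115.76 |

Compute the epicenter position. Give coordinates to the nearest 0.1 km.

(-124.7, 59.6)

Circle about each station: (x + 133.8)² + (y − 8.9)² = 51.51²; (x + 81.3)² + (y − 8.2)² = 67.27²; (x + 41.8)² + (y + 21.2)² = 115.76².
Subtracting pairs of circle equations eliminates x²+y² and gives linear equations (the radical axes):
105.0 x − 1.4 y = -13176.69
184.0 x − 60.2 y = -26532.07
Solving the 2×2 system: x ≈ -124.7, y ≈ 59.6 km.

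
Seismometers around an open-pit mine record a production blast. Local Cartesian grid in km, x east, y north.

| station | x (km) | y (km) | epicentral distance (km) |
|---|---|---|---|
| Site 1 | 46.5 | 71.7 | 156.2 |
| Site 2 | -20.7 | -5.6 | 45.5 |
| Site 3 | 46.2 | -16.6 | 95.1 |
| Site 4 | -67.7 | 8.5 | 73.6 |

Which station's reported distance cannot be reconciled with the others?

Site 2

Solve using three stations at a time. Using Site 1, Site 3, Site 4 (subtract circle equations pairwise → linear system) gives (x, y) ≈ (-38.8, -59.1).
Distances from that point to each station vs reported:
  Site 1: calculated 156.2 vs reported 156.2 → residual 0.0 km
  Site 2: calculated 56.5 vs reported 45.5 → residual 11.0 km
  Site 3: calculated 95.0 vs reported 95.1 → residual 0.1 km
  Site 4: calculated 73.5 vs reported 73.6 → residual 0.1 km
Site 1, Site 3, Site 4 are mutually consistent (residuals ≈ 0); Site 2 is off by 11.0 km.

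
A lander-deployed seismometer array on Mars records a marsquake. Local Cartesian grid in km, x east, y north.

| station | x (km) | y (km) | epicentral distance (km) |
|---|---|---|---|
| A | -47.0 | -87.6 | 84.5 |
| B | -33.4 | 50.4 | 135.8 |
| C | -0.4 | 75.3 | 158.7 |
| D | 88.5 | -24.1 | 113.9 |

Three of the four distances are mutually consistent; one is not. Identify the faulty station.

A

Solve using three stations at a time. Using B, C, D (subtract circle equations pairwise → linear system) gives (x, y) ≈ (-8.9, -83.2).
Distances from that point to each station vs reported:
  A: calculated 38.4 vs reported 84.5 → residual 46.1 km
  B: calculated 135.8 vs reported 135.8 → residual 0.0 km
  C: calculated 158.7 vs reported 158.7 → residual 0.0 km
  D: calculated 113.9 vs reported 113.9 → residual 0.0 km
B, C, D are mutually consistent (residuals ≈ 0); A is off by 46.1 km.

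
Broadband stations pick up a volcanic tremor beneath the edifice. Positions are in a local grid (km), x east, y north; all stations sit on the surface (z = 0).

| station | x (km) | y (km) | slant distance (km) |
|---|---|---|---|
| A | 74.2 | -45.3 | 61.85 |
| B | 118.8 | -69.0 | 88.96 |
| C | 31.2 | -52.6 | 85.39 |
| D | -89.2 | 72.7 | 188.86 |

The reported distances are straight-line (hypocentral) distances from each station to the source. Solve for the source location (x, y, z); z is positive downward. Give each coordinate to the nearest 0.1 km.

(83.8, 5.2, 34.4)

Each station gives a sphere (x−x_i)² + (y−y_i)² + z² = d_i² (stations at z=0).
Subtracting the A sphere from B and C: z² cancels, leaving linear equations in x and y:
89.2 x − 47.4 y = 7228.25
-86.0 x − 14.6 y = -7283.56
Solving: x ≈ 83.807, y ≈ 5.218 km (keep extra digits for the depth step; rounded: 83.8, 5.2).
Then from the A sphere: z² = 61.85² − (x − 74.2)² − (y + 45.3)² with x = 83.807, y = 5.218, so z ≈ 34.367 ≈ 34.4 km.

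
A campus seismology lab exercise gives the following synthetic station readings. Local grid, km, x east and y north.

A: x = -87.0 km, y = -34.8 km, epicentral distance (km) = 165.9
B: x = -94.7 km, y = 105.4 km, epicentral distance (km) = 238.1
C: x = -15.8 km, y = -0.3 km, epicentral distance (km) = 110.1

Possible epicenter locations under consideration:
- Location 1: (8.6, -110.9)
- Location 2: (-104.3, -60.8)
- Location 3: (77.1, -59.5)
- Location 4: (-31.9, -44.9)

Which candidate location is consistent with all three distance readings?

For each candidate, compare |candidate − station| to the reported distance:
Location 1: residuals A 43.7, B 1.6, C 3.2 → max 43.7 km
Location 2: residuals A 134.7, B 71.6, C 2.9 → max 134.7 km
Location 3: residuals A 0.0, B 0.0, C 0.1 → max 0.1 km
Location 4: residuals A 109.9, B 75.2, C 62.7 → max 109.9 km
Only Location 3 has all residuals ≈ 0.

Location 3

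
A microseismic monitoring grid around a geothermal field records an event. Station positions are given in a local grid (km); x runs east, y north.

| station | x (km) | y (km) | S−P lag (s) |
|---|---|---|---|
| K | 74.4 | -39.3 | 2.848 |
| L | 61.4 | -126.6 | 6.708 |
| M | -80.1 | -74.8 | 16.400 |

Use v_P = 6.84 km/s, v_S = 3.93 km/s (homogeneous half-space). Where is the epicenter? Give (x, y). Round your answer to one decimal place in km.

(71.1, -65.4)

Distance from S−P lag: d = Δt · v_P v_S / (v_P − v_S) = Δt · (6.84·3.93)/(6.84−3.93) ≈ 9.2375·Δt.
So d_K = 26.31, d_L = 61.97, d_M = 151.50 km.
Circle about each station: (x − 74.4)² + (y + 39.3)² = 26.31²; (x − 61.4)² + (y + 126.6)² = 61.97²; (x + 80.1)² + (y + 74.8)² = 151.50².
Subtracting pairs of circle equations eliminates x²+y² and gives linear equations (the radical axes):
-26.0 x − 174.6 y = 9569.61
-309.0 x − 71.0 y = -17328.83
Solving the 2×2 system: x ≈ 71.1, y ≈ -65.4 km.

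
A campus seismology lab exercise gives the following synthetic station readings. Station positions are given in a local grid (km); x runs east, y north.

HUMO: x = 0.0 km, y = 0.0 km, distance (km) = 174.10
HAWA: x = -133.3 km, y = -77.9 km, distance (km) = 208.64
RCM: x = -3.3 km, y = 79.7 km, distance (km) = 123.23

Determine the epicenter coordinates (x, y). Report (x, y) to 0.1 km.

-115.8 km east, 130.0 km north

Circle about each station: x² + y² = 174.10²; (x + 133.3)² + (y + 77.9)² = 208.64²; (x + 3.3)² + (y − 79.7)² = 123.23².
Subtracting pairs of circle equations eliminates x²+y² and gives linear equations (the radical axes):
-266.6 x − 155.8 y = 10617.46
-6.6 x + 159.4 y = 21488.16
Solving the 2×2 system: x ≈ -115.8, y ≈ 130.0 km.
Check against HUMO (with the unrounded x, y): √(x²+y²) = 174.11 ≈ 174.10 km. ✓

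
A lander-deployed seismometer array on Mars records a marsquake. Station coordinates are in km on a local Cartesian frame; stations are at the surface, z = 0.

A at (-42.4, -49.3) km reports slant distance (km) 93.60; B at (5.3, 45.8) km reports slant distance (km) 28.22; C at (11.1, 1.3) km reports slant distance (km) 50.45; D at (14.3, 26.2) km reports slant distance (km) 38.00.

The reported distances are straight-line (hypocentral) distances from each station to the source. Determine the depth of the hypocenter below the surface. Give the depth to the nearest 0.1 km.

Each station gives a sphere (x−x_i)² + (y−y_i)² + z² = d_i² (stations at z=0).
Subtracting the A sphere from B and C: z² cancels, leaving linear equations in x and y:
95.4 x + 190.2 y = 5862.07
107.0 x + 101.2 y = 2112.41
Solving: x ≈ -17.899, y ≈ 39.798 km (keep extra digits for the depth step; rounded: -17.9, 39.8).
Then from the A sphere: z² = 93.60² − (x + 42.4)² − (y + 49.3)² with x = -17.899, y = 39.798, so z ≈ 14.907 ≈ 14.9 km.
Check against D (with the unrounded solution): distance 38.00 ≈ 38.00 km. ✓

depth ≈ 14.9 km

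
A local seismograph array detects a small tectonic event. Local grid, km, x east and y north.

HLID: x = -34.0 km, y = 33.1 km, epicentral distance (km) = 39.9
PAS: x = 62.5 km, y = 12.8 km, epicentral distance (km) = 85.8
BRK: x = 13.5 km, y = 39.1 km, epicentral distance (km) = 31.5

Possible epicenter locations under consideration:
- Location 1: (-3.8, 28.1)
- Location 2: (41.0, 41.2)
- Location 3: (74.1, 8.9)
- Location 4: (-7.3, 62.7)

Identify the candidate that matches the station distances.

For each candidate, compare |candidate − station| to the reported distance:
Location 1: residuals HLID 9.3, PAS 17.8, BRK 11.0 → max 17.8 km
Location 2: residuals HLID 35.5, PAS 50.2, BRK 3.9 → max 50.2 km
Location 3: residuals HLID 70.9, PAS 73.6, BRK 36.2 → max 73.6 km
Location 4: residuals HLID 0.0, PAS 0.0, BRK 0.0 → max 0.0 km
Only Location 4 has all residuals ≈ 0.

Location 4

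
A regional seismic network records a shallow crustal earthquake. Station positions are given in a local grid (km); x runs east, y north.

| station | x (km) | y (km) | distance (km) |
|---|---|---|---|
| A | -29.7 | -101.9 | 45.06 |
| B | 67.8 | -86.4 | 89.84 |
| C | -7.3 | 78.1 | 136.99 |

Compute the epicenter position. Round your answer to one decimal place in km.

-17.6 km east, -58.5 km north

Circle about each station: (x + 29.7)² + (y + 101.9)² = 45.06²; (x − 67.8)² + (y + 86.4)² = 89.84²; (x + 7.3)² + (y − 78.1)² = 136.99².
Subtracting pairs of circle equations eliminates x²+y² and gives linear equations (the radical axes):
195.0 x + 31.0 y = -5244.72
44.8 x + 360.0 y = -21848.66
Solving the 2×2 system: x ≈ -17.6, y ≈ -58.5 km.
Check against A (with the unrounded x, y): √((x + 29.7)²+(y + 101.9)²) = 45.06 ≈ 45.06 km. ✓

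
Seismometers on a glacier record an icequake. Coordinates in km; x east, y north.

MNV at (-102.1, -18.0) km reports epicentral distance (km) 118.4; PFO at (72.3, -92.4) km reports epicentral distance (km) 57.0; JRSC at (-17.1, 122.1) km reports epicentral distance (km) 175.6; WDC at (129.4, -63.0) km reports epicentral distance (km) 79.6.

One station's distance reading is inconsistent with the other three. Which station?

Solve using three stations at a time. Using PFO, JRSC, WDC (subtract circle equations pairwise → linear system) gives (x, y) ≈ (53.7, -38.6).
Distances from that point to each station vs reported:
  MNV: calculated 157.1 vs reported 118.4 → residual 38.7 km
  PFO: calculated 56.9 vs reported 57.0 → residual 0.1 km
  JRSC: calculated 175.6 vs reported 175.6 → residual 0.0 km
  WDC: calculated 79.6 vs reported 79.6 → residual 0.0 km
PFO, JRSC, WDC are mutually consistent (residuals ≈ 0); MNV is off by 38.7 km.

MNV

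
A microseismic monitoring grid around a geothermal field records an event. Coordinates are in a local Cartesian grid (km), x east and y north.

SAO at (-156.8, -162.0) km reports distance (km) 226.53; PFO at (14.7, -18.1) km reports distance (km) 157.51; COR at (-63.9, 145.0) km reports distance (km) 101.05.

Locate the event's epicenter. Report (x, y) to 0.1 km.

(-121.1, 61.7)

Circle about each station: (x + 156.8)² + (y + 162.0)² = 226.53²; (x − 14.7)² + (y + 18.1)² = 157.51²; (x + 63.9)² + (y − 145.0)² = 101.05².
Subtracting pairs of circle equations eliminates x²+y² and gives linear equations (the radical axes):
343.0 x + 287.8 y = -23780.10
185.8 x + 614.0 y = 15382.71
Solving the 2×2 system: x ≈ -121.1, y ≈ 61.7 km.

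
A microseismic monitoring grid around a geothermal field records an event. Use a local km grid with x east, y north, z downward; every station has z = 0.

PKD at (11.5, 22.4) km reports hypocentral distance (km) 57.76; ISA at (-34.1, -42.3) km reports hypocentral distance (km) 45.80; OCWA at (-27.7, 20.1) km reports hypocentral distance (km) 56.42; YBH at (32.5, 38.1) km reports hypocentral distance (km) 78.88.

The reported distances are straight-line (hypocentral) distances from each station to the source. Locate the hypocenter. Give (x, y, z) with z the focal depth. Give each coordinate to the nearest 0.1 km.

Each station gives a sphere (x−x_i)² + (y−y_i)² + z² = d_i² (stations at z=0).
Subtracting the PKD sphere from ISA and OCWA: z² cancels, leaving linear equations in x and y:
-91.2 x − 129.4 y = 3556.67
-78.4 x − 4.6 y = 690.29
Solving: x ≈ -7.502, y ≈ -22.198 km (keep extra digits for the depth step; rounded: -7.5, -22.2).
Then from the PKD sphere: z² = 57.76² − (x − 11.5)² − (y − 22.4)² with x = -7.502, y = -22.198, so z ≈ 31.403 ≈ 31.4 km.

x ≈ -7.5 km, y ≈ -22.2 km, depth ≈ 31.4 km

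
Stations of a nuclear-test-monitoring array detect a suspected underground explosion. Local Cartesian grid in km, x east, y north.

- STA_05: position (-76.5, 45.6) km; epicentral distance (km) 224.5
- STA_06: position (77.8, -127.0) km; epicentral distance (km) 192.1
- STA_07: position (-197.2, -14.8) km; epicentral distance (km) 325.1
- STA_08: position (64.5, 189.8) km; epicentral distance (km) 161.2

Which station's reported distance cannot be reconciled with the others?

Solve using three stations at a time. Using STA_05, STA_06, STA_08 (subtract circle equations pairwise → linear system) gives (x, y) ≈ (147.9, 51.9).
Distances from that point to each station vs reported:
  STA_05: calculated 224.5 vs reported 224.5 → residual 0.0 km
  STA_06: calculated 192.1 vs reported 192.1 → residual 0.0 km
  STA_07: calculated 351.5 vs reported 325.1 → residual 26.4 km
  STA_08: calculated 161.2 vs reported 161.2 → residual 0.0 km
STA_05, STA_06, STA_08 are mutually consistent (residuals ≈ 0); STA_07 is off by 26.4 km.

STA_07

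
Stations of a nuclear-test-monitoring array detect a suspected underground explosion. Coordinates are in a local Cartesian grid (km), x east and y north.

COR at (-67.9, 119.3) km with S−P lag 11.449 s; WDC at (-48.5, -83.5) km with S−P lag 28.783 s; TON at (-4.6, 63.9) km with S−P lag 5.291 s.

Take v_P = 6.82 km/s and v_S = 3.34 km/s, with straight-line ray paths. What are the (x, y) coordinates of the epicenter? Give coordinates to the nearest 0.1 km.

Distance from S−P lag: d = Δt · v_P v_S / (v_P − v_S) = Δt · (6.82·3.34)/(6.82−3.34) ≈ 6.5456·Δt.
So d_COR = 74.94, d_WDC = 188.40, d_TON = 34.63 km.
Circle about each station: (x + 67.9)² + (y − 119.3)² = 74.94²; (x + 48.5)² + (y + 83.5)² = 188.40²; (x + 4.6)² + (y − 63.9)² = 34.63².
Subtracting the COR equation from the WDC and TON equations removes the quadratic terms:
38.8 x − 405.6 y = -39396.96
126.6 x − 110.8 y = -10321.76
Solving the 2×2 system: x ≈ 3.8, y ≈ 97.5 km.
Check against COR (with the unrounded x, y): √((x + 67.9)²+(y − 119.3)²) = 74.94 ≈ 74.94 km. ✓

x ≈ 3.8 km, y ≈ 97.5 km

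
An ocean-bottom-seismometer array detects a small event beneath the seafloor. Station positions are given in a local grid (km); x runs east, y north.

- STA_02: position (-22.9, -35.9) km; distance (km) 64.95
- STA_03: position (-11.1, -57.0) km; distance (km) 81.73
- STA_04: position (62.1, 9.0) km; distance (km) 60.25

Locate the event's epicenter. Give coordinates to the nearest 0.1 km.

(3.6, 23.4)

Circle about each station: (x + 22.9)² + (y + 35.9)² = 64.95²; (x + 11.1)² + (y + 57.0)² = 81.73²; (x − 62.1)² + (y − 9.0)² = 60.25².
Subtracting the STA_02 equation from the STA_03 and STA_04 equations removes the quadratic terms:
23.6 x − 42.2 y = -902.30
170.0 x + 89.8 y = 2712.63
Solving the 2×2 system: x ≈ 3.6, y ≈ 23.4 km.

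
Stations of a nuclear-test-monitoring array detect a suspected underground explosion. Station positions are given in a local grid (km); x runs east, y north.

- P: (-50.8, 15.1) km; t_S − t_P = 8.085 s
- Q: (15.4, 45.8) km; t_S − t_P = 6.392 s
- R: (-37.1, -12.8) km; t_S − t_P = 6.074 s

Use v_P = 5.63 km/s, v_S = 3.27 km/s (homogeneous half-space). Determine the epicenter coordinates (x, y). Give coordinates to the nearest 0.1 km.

9.4 km east, -3.7 km north

Distance from S−P lag: d = Δt · v_P v_S / (v_P − v_S) = Δt · (5.63·3.27)/(5.63−3.27) ≈ 7.8009·Δt.
So d_P = 63.07, d_Q = 49.86, d_R = 47.38 km.
Circle about each station: (x + 50.8)² + (y − 15.1)² = 63.07²; (x − 15.4)² + (y − 45.8)² = 49.86²; (x + 37.1)² + (y + 12.8)² = 47.38².
Subtracting pairs of circle equations eliminates x²+y² and gives linear equations (the radical axes):
132.4 x + 61.4 y = 1017.96
27.4 x − 55.8 y = 464.56
Solving the 2×2 system: x ≈ 9.4, y ≈ -3.7 km.
Check against P (with the unrounded x, y): √((x + 50.8)²+(y − 15.1)²) = 63.08 ≈ 63.07 km. ✓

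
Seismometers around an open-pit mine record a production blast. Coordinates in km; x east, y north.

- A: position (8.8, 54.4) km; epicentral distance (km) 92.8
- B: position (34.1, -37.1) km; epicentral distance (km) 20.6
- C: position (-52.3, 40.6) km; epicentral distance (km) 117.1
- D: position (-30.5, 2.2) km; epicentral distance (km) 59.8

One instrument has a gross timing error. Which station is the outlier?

C

Solve using three stations at a time. Using A, B, D (subtract circle equations pairwise → linear system) gives (x, y) ≈ (13.5, -38.3).
Distances from that point to each station vs reported:
  A: calculated 92.8 vs reported 92.8 → residual 0.0 km
  B: calculated 20.6 vs reported 20.6 → residual 0.0 km
  C: calculated 102.7 vs reported 117.1 → residual 14.4 km
  D: calculated 59.8 vs reported 59.8 → residual 0.0 km
A, B, D are mutually consistent (residuals ≈ 0); C is off by 14.4 km.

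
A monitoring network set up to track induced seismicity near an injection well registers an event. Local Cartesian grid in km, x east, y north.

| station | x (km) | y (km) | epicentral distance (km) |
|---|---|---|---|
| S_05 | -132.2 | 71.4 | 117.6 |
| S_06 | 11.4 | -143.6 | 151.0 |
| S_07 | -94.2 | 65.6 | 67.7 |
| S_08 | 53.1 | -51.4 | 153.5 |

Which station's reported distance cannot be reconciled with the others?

S_07

Solve using three stations at a time. Using S_05, S_06, S_08 (subtract circle equations pairwise → linear system) gives (x, y) ≈ (-100.1, -41.8).
Distances from that point to each station vs reported:
  S_05: calculated 117.6 vs reported 117.6 → residual 0.0 km
  S_06: calculated 151.0 vs reported 151.0 → residual 0.0 km
  S_07: calculated 107.5 vs reported 67.7 → residual 39.8 km
  S_08: calculated 153.5 vs reported 153.5 → residual 0.0 km
S_05, S_06, S_08 are mutually consistent (residuals ≈ 0); S_07 is off by 39.8 km.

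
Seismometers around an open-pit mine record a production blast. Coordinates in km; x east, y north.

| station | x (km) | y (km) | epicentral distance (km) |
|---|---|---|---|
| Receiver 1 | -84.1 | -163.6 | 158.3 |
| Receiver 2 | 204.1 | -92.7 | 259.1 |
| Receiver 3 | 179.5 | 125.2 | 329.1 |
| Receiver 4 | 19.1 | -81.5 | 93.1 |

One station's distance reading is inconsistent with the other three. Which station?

Receiver 3

Solve using three stations at a time. Using Receiver 1, Receiver 2, Receiver 4 (subtract circle equations pairwise → linear system) gives (x, y) ≈ (-41.8, -11.0).
Distances from that point to each station vs reported:
  Receiver 1: calculated 158.3 vs reported 158.3 → residual 0.0 km
  Receiver 2: calculated 259.1 vs reported 259.1 → residual 0.0 km
  Receiver 3: calculated 259.9 vs reported 329.1 → residual 69.2 km
  Receiver 4: calculated 93.1 vs reported 93.1 → residual 0.0 km
Receiver 1, Receiver 2, Receiver 4 are mutually consistent (residuals ≈ 0); Receiver 3 is off by 69.2 km.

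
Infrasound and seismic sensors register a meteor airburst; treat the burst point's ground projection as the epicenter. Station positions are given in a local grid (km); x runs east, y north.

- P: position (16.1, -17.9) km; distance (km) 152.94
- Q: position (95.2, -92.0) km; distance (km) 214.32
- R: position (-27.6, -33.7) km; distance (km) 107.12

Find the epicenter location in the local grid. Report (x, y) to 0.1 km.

(-119.1, -89.4)

Circle about each station: (x − 16.1)² + (y + 17.9)² = 152.94²; (x − 95.2)² + (y + 92.0)² = 214.32²; (x + 27.6)² + (y + 33.7)² = 107.12².
Subtracting pairs of circle equations eliminates x²+y² and gives linear equations (the radical axes):
158.2 x − 148.2 y = -5595.00
-87.4 x − 31.6 y = 13233.78
Solving the 2×2 system: x ≈ -119.1, y ≈ -89.4 km.
Check against P (with the unrounded x, y): √((x − 16.1)²+(y + 17.9)²) = 152.93 ≈ 152.94 km. ✓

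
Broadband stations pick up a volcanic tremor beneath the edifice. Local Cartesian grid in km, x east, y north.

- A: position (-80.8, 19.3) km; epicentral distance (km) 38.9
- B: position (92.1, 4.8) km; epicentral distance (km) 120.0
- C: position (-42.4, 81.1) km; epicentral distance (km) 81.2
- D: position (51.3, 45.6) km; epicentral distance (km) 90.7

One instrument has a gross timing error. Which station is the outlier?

Solve using three stations at a time. Using B, C, D (subtract circle equations pairwise → linear system) gives (x, y) ≈ (-27.7, 1.4).
Distances from that point to each station vs reported:
  A: calculated 56.0 vs reported 38.9 → residual 17.1 km
  B: calculated 119.9 vs reported 120.0 → residual 0.1 km
  C: calculated 81.0 vs reported 81.2 → residual 0.2 km
  D: calculated 90.5 vs reported 90.7 → residual 0.2 km
B, C, D are mutually consistent (residuals ≈ 0); A is off by 17.1 km.

A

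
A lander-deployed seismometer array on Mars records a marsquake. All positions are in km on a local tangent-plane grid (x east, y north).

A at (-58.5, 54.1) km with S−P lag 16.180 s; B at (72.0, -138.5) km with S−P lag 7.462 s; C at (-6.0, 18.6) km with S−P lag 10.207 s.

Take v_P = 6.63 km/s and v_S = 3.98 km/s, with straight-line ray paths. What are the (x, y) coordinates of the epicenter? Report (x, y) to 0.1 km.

Distance from S−P lag: d = Δt · v_P v_S / (v_P − v_S) = Δt · (6.63·3.98)/(6.63−3.98) ≈ 9.9575·Δt.
So d_A = 161.11, d_B = 74.30, d_C = 101.64 km.
Circle about each station: (x + 58.5)² + (y − 54.1)² = 161.11²; (x − 72.0)² + (y + 138.5)² = 74.30²; (x + 6.0)² + (y − 18.6)² = 101.64².
Subtracting the A equation from the B and C equations removes the quadratic terms:
261.0 x − 385.2 y = 38453.13
105.0 x − 71.0 y = 9658.64
Solving the 2×2 system: x ≈ 45.2, y ≈ -69.2 km.

x ≈ 45.2 km, y ≈ -69.2 km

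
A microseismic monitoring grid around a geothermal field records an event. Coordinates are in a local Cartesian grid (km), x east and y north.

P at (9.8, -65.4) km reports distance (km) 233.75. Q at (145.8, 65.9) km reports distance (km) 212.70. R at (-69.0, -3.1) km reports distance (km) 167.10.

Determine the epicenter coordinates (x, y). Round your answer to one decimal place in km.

x ≈ -43.9 km, y ≈ 162.1 km

Circle about each station: (x − 9.8)² + (y + 65.4)² = 233.75²; (x − 145.8)² + (y − 65.9)² = 212.70²; (x + 69.0)² + (y + 3.1)² = 167.10².
Subtracting pairs of circle equations eliminates x²+y² and gives linear equations (the radical axes):
272.0 x + 262.6 y = 30625.02
-157.6 x + 124.6 y = 27114.06
Solving the 2×2 system: x ≈ -43.9, y ≈ 162.1 km.
Check against P (with the unrounded x, y): √((x − 9.8)²+(y + 65.4)²) = 233.74 ≈ 233.75 km. ✓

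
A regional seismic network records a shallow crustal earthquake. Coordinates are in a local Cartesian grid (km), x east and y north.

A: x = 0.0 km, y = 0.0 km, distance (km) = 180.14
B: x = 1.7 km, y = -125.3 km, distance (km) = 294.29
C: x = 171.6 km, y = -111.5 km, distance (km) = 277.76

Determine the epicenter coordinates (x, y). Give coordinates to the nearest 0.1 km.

92.3 km east, 154.7 km north

Circle about each station: x² + y² = 180.14²; (x − 1.7)² + (y + 125.3)² = 294.29²; (x − 171.6)² + (y + 111.5)² = 277.76².
Subtracting the A equation from the B and C equations removes the quadratic terms:
3.4 x − 250.6 y = -38453.20
343.2 x − 223.0 y = -2821.39
Solving the 2×2 system: x ≈ 92.3, y ≈ 154.7 km.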